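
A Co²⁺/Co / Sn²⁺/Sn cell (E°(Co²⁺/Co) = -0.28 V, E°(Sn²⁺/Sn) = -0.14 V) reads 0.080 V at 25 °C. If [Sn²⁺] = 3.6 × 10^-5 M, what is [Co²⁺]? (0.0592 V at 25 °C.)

From the Nernst equation, log Q = n(E° − E)/0.0592 = 2(0.14 − 0.080)/0.0592 = 2.027, so Q = 106.
With Q = [Co²⁺]/[Sn²⁺] and the known concentrations, [Co²⁺] in the numerator gives [Co²⁺] = 0.0038 M.

0.0038 M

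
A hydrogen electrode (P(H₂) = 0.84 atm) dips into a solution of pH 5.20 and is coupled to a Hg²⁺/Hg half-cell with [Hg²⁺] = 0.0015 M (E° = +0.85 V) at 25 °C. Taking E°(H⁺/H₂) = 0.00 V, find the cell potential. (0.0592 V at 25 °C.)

The Hg²⁺/Hg couple is the cathode, so E°_cell = 0.85 V; n = 2.
[H⁺] = 10^(−5.20) = 6.3 × 10^-6 M, and Q = [H⁺]^2 / ([Hg²⁺]·P(H₂)) = 3.16 × 10^-8.
E = E° − (0.0592/2) log Q = 0.85 − (0.0592/2)(-7.500) = 1.072 V.

1.07 V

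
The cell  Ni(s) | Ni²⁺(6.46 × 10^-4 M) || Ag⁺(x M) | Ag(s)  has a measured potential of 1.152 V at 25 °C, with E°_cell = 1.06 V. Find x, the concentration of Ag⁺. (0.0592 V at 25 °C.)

From the Nernst equation, log Q = n(E° − E)/0.0592 = 2(1.06 − 1.152)/0.0592 = -3.108, so Q = 7.8 × 10^-4.
With Q = [Ni²⁺]/[Ag⁺]^2 and the known concentrations, [Ag⁺]^2 in the denominator gives [Ag⁺] = 0.91 M.

0.91 M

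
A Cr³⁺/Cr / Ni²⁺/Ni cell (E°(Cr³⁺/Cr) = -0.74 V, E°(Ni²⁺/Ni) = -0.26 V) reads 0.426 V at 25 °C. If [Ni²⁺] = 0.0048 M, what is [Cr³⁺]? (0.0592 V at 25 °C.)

0.18 M

From the Nernst equation, log Q = n(E° − E)/0.0592 = 6(0.48 − 0.426)/0.0592 = 5.473, so Q = 2.97 × 10^5.
With Q = [Cr³⁺]^2/[Ni²⁺]^3 and the known concentrations, [Cr³⁺]^2 in the numerator gives [Cr³⁺] = 0.18 M.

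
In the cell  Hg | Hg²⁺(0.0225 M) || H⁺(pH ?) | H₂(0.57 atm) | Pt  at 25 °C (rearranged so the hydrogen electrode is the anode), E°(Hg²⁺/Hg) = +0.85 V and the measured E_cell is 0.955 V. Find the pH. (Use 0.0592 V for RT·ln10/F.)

pH = 2.72

E°_cell = 0.85 V and n = 2.
log Q = n(E° − E)/0.0592 = 2×(0.85 − 0.955)/0.0592 = -3.547.
With Q = [H⁺]^2 / ([Hg²⁺]·P(H₂)), solving for [H⁺] gives log[H⁺] = -2.720, so pH = 2.72.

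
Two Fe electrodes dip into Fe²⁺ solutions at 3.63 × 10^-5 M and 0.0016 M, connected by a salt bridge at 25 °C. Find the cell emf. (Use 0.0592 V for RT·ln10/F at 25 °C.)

Both half-cells are Fe²⁺/Fe, so E°_cell = 0. The concentrated side is the cathode; the cell reaction moves Fe²⁺ from high to low concentration with n = 2.
Q = [Fe²⁺]_dilute/[Fe²⁺]_conc = 3.63 × 10^-5/0.0016 = 0.0227.
E = 0 − (0.0592/2) log Q = −(0.0592/2)(-1.644) = 0.0487 V.

0.049 V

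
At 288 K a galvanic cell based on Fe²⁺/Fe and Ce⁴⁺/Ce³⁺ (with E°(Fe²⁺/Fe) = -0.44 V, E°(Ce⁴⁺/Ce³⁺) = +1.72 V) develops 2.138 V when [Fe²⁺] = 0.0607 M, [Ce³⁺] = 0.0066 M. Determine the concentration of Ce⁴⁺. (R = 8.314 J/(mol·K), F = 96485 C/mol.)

From the Nernst equation, ln Q = nF(E° − E)/RT = 2×96485×(2.16 − 2.138)/(8.314×288) = 1.773, so Q = 5.89.
With Q = [Fe²⁺]·[Ce³⁺]^2/[Ce⁴⁺]^2 and the known concentrations, [Ce⁴⁺]^2 in the denominator gives [Ce⁴⁺] = 6.7 × 10^-4 M.

6.7 × 10^-4 M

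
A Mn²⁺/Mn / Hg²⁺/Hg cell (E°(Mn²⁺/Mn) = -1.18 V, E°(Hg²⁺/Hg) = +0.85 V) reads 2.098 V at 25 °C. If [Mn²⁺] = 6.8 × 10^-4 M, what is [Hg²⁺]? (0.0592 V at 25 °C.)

From the Nernst equation, log Q = n(E° − E)/0.0592 = 2(2.03 − 2.098)/0.0592 = -2.297, so Q = 0.00504.
With Q = [Mn²⁺]/[Hg²⁺] and the known concentrations, [Hg²⁺] in the denominator gives [Hg²⁺] = 0.13 M.

0.13 M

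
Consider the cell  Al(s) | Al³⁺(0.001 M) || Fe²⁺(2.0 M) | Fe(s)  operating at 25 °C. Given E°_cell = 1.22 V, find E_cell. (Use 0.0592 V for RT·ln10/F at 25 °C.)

Balancing electrons gives n = 6; the reaction quotient is Q = [Al³⁺]^2/[Fe²⁺]^3 = 1.25 × 10^-7.
At 25 °C, E = E° − (0.0592/n) log Q = 1.22 − (0.0592/6)(-6.903) = 1.220 + 0.068 = 1.288 V.

1.29 V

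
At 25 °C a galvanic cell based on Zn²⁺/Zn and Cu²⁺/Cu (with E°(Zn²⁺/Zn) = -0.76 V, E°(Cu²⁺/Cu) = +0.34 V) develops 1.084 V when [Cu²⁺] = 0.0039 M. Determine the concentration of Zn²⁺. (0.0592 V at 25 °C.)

0.014 M

From the Nernst equation, log Q = n(E° − E)/0.0592 = 2(1.10 − 1.084)/0.0592 = 0.541, so Q = 3.47.
With Q = [Zn²⁺]/[Cu²⁺] and the known concentrations, [Zn²⁺] in the numerator gives [Zn²⁺] = 0.014 M.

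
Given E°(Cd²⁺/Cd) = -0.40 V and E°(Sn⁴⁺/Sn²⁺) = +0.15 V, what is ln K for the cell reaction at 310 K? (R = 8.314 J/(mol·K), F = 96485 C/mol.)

E°_cell = +0.15 − (-0.40) = 0.55 V, with n = 2 electrons transferred.
At equilibrium E = 0, so the Nernst equation gives ln K = nFE°/RT = (2)(96485)(0.55)/((8.314)(310)) = 41.18.

ln K = 41.2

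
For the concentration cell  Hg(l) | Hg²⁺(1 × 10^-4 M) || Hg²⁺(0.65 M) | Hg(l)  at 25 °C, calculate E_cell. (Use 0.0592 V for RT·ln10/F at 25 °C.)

Both half-cells are Hg²⁺/Hg, so E°_cell = 0. The concentrated side is the cathode; the cell reaction moves Hg²⁺ from high to low concentration with n = 2.
Q = [Hg²⁺]_dilute/[Hg²⁺]_conc = 1 × 10^-4/0.65 = 1.54 × 10^-4.
E = 0 − (0.0592/2) log Q = −(0.0592/2)(-3.813) = 0.1129 V.

0.11 V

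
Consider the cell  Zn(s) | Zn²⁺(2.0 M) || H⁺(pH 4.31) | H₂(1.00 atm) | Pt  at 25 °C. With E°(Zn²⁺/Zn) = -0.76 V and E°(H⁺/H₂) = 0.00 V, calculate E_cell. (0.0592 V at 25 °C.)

0.50 V

The hydrogen couple is the cathode, so E°_cell = 0.76 V; n = 2.
[H⁺] = 10^(−4.31) = 4.9 × 10^-5 M, and Q = [Zn²⁺]·P(H₂) / [H⁺]^2 = 8.34 × 10^8.
E = E° − (0.0592/2) log Q = 0.76 − (0.0592/2)(8.921) = 0.496 V.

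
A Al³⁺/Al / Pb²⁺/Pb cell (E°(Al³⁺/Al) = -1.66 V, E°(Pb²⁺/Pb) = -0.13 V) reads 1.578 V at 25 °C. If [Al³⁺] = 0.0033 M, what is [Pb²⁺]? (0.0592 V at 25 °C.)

From the Nernst equation, log Q = n(E° − E)/0.0592 = 6(1.53 − 1.578)/0.0592 = -4.865, so Q = 1.37 × 10^-5.
With Q = [Al³⁺]^2/[Pb²⁺]^3 and the known concentrations, [Pb²⁺]^3 in the denominator gives [Pb²⁺] = 0.93 M.

0.93 M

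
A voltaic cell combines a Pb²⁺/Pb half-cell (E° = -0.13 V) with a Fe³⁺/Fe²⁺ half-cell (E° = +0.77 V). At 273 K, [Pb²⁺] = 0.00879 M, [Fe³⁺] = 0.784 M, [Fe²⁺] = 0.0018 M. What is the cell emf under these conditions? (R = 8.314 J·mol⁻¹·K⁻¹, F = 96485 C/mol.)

The Fe³⁺/Fe²⁺ couple has the higher reduction potential and acts as the cathode, so E°_cell = +0.77 − (-0.13) = 0.90 V.
Balancing electrons gives n = 2; the reaction quotient is Q = [Pb²⁺]·[Fe²⁺]^2/[Fe³⁺]^2 = 4.63 × 10^-8.
E = E° − (RT/nF) ln Q = 0.90 − (8.314×273)/(2×96485) × (-16.887) = 0.900 + 0.199 = 1.099 V.

1.10 V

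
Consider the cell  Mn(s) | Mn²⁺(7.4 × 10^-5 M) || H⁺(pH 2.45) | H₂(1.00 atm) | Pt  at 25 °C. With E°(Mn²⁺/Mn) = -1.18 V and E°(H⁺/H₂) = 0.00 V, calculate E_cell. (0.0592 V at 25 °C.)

1.16 V

The hydrogen couple is the cathode, so E°_cell = 1.18 V; n = 2.
[H⁺] = 10^(−2.45) = 0.0035 M, and Q = [Mn²⁺]·P(H₂) / [H⁺]^2 = 5.88.
E = E° − (0.0592/2) log Q = 1.18 − (0.0592/2)(0.769) = 1.157 V.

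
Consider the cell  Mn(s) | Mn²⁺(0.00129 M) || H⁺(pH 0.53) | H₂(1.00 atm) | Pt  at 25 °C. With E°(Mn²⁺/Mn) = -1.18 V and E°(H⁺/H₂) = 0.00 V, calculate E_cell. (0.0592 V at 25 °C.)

The hydrogen couple is the cathode, so E°_cell = 1.18 V; n = 2.
[H⁺] = 10^(−0.53) = 0.30 M, and Q = [Mn²⁺]·P(H₂) / [H⁺]^2 = 0.0148.
E = E° − (0.0592/2) log Q = 1.18 − (0.0592/2)(-1.829) = 1.234 V.

1.23 V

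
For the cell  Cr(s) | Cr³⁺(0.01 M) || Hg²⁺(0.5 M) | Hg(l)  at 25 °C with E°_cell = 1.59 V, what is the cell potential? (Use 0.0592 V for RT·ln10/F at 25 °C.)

Balancing electrons gives n = 6; the reaction quotient is Q = [Cr³⁺]^2/[Hg²⁺]^3 = 8 × 10^-4.
At 25 °C, E = E° − (0.0592/n) log Q = 1.59 − (0.0592/6)(-3.097) = 1.590 + 0.031 = 1.621 V.

1.62 V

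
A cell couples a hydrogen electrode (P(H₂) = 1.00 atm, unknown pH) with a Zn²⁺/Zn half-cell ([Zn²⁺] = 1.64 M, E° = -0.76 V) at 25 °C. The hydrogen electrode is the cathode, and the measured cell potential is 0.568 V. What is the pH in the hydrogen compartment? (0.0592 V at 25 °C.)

pH = 3.14

E°_cell = 0.76 V and n = 2.
log Q = n(E° − E)/0.0592 = 2×(0.76 − 0.568)/0.0592 = 6.486.
With Q = [Zn²⁺]·P(H₂) / [H⁺]^2, solving for [H⁺] gives log[H⁺] = -3.136, so pH = 3.14.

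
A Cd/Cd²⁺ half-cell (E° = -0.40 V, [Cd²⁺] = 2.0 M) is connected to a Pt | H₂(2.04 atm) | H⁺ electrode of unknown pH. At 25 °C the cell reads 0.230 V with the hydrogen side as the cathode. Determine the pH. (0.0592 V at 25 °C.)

pH = 2.57

E°_cell = 0.40 V and n = 2.
log Q = n(E° − E)/0.0592 = 2×(0.40 − 0.230)/0.0592 = 5.743.
With Q = [Cd²⁺]·P(H₂) / [H⁺]^2, solving for [H⁺] gives log[H⁺] = -2.566, so pH = 2.57.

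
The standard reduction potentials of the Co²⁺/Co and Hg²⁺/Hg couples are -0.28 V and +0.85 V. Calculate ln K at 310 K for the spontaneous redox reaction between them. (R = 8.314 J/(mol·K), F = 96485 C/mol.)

ln K = 84.6

E°_cell = +0.85 − (-0.28) = 1.13 V, with n = 2 electrons transferred.
At equilibrium E = 0, so the Nernst equation gives ln K = nFE°/RT = (2)(96485)(1.13)/((8.314)(310)) = 84.61.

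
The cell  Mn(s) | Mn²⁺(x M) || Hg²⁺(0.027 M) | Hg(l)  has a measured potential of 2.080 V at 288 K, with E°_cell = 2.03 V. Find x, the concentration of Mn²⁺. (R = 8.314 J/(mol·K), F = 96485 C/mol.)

From the Nernst equation, ln Q = nF(E° − E)/RT = 2×96485×(2.03 − 2.080)/(8.314×288) = -4.030, so Q = 0.0178.
With Q = [Mn²⁺]/[Hg²⁺] and the known concentrations, [Mn²⁺] in the numerator gives [Mn²⁺] = 4.8 × 10^-4 M.

4.8 × 10^-4 M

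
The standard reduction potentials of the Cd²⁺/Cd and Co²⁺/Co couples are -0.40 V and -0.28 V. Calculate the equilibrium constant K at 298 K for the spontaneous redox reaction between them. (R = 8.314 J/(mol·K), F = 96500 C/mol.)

E°_cell = -0.28 − (-0.40) = 0.12 V, with n = 2 electrons transferred.
At equilibrium E = 0, so the Nernst equation gives ln K = nFE°/RT = (2)(96500)(0.12)/((8.314)(298)) = 9.35.
K = e^9.35 = 1.1 × 10^4.

1.1 × 10^4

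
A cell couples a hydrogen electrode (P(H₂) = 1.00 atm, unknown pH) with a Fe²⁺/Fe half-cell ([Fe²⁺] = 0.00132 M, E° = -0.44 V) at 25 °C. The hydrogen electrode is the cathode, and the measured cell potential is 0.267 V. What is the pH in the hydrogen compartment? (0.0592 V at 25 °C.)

pH = 4.36

E°_cell = 0.44 V and n = 2.
log Q = n(E° − E)/0.0592 = 2×(0.44 − 0.267)/0.0592 = 5.845.
With Q = [Fe²⁺]·P(H₂) / [H⁺]^2, solving for [H⁺] gives log[H⁺] = -4.362, so pH = 4.36.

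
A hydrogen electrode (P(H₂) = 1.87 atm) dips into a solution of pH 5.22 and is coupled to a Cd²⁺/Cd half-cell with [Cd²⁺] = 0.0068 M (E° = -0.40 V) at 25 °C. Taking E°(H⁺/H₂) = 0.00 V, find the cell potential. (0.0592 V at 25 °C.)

0.15 V

The hydrogen couple is the cathode, so E°_cell = 0.40 V; n = 2.
[H⁺] = 10^(−5.22) = 6 × 10^-6 M, and Q = [Cd²⁺]·P(H₂) / [H⁺]^2 = 3.5 × 10^8.
E = E° − (0.0592/2) log Q = 0.40 − (0.0592/2)(8.544) = 0.147 V.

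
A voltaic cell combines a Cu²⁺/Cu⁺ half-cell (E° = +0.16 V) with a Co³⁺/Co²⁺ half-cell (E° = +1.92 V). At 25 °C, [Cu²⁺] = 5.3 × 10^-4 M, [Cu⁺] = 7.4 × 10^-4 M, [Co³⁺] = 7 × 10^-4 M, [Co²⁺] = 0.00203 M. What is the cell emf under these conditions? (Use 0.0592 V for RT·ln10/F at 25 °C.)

1.74 V

The Co³⁺/Co²⁺ couple has the higher reduction potential and acts as the cathode, so E°_cell = +1.92 − (+0.16) = 1.76 V.
Balancing electrons gives n = 1; the reaction quotient is Q = [Cu²⁺]·[Co²⁺]/([Cu⁺]·[Co³⁺]) = 2.08.
At 25 °C, E = E° − (0.0592/n) log Q = 1.76 − (0.0592/1)(0.317) = 1.760 − 0.019 = 1.741 V.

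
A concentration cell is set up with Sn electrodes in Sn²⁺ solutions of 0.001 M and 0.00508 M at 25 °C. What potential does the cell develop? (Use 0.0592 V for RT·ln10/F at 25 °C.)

0.021 V

Both half-cells are Sn²⁺/Sn, so E°_cell = 0. The concentrated side is the cathode; the cell reaction moves Sn²⁺ from high to low concentration with n = 2.
Q = [Sn²⁺]_dilute/[Sn²⁺]_conc = 0.001/0.00508 = 0.197.
E = 0 − (0.0592/2) log Q = −(0.0592/2)(-0.706) = 0.0209 V.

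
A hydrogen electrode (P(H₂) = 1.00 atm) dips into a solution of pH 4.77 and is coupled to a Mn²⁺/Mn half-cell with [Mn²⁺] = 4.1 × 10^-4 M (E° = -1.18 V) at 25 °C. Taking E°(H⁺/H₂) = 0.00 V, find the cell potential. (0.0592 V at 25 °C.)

The hydrogen couple is the cathode, so E°_cell = 1.18 V; n = 2.
[H⁺] = 10^(−4.77) = 1.7 × 10^-5 M, and Q = [Mn²⁺]·P(H₂) / [H⁺]^2 = 1.42 × 10^6.
E = E° − (0.0592/2) log Q = 1.18 − (0.0592/2)(6.153) = 0.998 V.

1.00 V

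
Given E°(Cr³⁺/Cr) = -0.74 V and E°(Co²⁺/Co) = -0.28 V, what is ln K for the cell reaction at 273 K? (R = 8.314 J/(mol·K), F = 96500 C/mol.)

E°_cell = -0.28 − (-0.74) = 0.46 V, with n = 6 electrons transferred.
At equilibrium E = 0, so the Nernst equation gives ln K = nFE°/RT = (6)(96500)(0.46)/((8.314)(273)) = 117.34.

ln K = 117.3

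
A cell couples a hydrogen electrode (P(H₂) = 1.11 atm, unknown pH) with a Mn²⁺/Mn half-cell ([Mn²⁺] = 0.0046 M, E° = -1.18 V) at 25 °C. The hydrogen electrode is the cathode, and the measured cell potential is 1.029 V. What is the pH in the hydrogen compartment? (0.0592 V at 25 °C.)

pH = 3.70

E°_cell = 1.18 V and n = 2.
log Q = n(E° − E)/0.0592 = 2×(1.18 − 1.029)/0.0592 = 5.101.
With Q = [Mn²⁺]·P(H₂) / [H⁺]^2, solving for [H⁺] gives log[H⁺] = -3.697, so pH = 3.70.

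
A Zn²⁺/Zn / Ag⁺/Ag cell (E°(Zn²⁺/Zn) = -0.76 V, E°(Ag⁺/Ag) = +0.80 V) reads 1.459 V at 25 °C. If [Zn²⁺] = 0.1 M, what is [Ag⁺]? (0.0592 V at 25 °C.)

From the Nernst equation, log Q = n(E° − E)/0.0592 = 2(1.56 − 1.459)/0.0592 = 3.412, so Q = 2580.
With Q = [Zn²⁺]/[Ag⁺]^2 and the known concentrations, [Ag⁺]^2 in the denominator gives [Ag⁺] = 0.0062 M.

0.0062 M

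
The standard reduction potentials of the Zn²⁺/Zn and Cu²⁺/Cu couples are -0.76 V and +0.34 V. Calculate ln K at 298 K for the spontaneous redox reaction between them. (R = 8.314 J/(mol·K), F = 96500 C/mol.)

E°_cell = +0.34 − (-0.76) = 1.10 V, with n = 2 electrons transferred.
At equilibrium E = 0, so the Nernst equation gives ln K = nFE°/RT = (2)(96500)(1.10)/((8.314)(298)) = 85.69.

ln K = 85.7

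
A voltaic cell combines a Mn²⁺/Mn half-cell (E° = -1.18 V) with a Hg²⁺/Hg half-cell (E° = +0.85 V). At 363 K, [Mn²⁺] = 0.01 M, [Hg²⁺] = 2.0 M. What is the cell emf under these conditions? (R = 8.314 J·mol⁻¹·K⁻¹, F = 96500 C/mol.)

2.11 V

The Hg²⁺/Hg couple has the higher reduction potential and acts as the cathode, so E°_cell = +0.85 − (-1.18) = 2.03 V.
Balancing electrons gives n = 2; the reaction quotient is Q = [Mn²⁺]/[Hg²⁺] = 0.00500.
E = E° − (RT/nF) ln Q = 2.03 − (8.314×363)/(2×96500) × (-5.298) = 2.030 + 0.083 = 2.113 V.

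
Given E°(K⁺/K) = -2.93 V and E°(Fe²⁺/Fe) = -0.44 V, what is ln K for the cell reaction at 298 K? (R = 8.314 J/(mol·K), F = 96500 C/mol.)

ln K = 194.0

E°_cell = -0.44 − (-2.93) = 2.49 V, with n = 2 electrons transferred.
At equilibrium E = 0, so the Nernst equation gives ln K = nFE°/RT = (2)(96500)(2.49)/((8.314)(298)) = 193.97.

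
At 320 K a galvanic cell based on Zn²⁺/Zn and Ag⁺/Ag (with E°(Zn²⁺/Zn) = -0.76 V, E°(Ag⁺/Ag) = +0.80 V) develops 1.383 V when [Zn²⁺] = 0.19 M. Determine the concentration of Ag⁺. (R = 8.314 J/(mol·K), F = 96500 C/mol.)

7.1 × 10^-4 M

From the Nernst equation, ln Q = nF(E° − E)/RT = 2×96500×(1.56 − 1.383)/(8.314×320) = 12.840, so Q = 3.77 × 10^5.
With Q = [Zn²⁺]/[Ag⁺]^2 and the known concentrations, [Ag⁺]^2 in the denominator gives [Ag⁺] = 7.1 × 10^-4 M.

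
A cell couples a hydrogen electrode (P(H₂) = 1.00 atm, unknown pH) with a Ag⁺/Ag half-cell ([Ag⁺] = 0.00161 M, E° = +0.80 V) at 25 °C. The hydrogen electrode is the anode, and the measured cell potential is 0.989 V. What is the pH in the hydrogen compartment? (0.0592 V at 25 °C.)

E°_cell = 0.80 V and n = 2.
log Q = n(E° − E)/0.0592 = 2×(0.80 − 0.989)/0.0592 = -6.385.
With Q = [H⁺]^2 / ([Ag⁺]^2·P(H₂)), solving for [H⁺] gives log[H⁺] = -5.986, so pH = 5.99.

pH = 5.99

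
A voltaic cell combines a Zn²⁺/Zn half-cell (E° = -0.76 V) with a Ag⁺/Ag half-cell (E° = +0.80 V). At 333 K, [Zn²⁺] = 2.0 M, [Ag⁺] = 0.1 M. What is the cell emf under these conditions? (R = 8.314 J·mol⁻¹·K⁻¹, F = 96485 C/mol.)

The Ag⁺/Ag couple has the higher reduction potential and acts as the cathode, so E°_cell = +0.80 − (-0.76) = 1.56 V.
Balancing electrons gives n = 2; the reaction quotient is Q = [Zn²⁺]/[Ag⁺]^2 = 200.
E = E° − (RT/nF) ln Q = 1.56 − (8.314×333)/(2×96485) × (5.298) = 1.560 − 0.076 = 1.484 V.

1.48 V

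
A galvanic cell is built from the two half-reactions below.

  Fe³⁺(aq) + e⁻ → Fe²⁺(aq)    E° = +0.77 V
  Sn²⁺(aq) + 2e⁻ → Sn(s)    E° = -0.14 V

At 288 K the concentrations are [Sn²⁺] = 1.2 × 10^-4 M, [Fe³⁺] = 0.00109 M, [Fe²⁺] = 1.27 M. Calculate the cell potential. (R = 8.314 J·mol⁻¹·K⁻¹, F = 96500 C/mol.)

The Fe³⁺/Fe²⁺ couple has the higher reduction potential and acts as the cathode, so E°_cell = +0.77 − (-0.14) = 0.91 V.
Balancing electrons gives n = 2; the reaction quotient is Q = [Sn²⁺]·[Fe²⁺]^2/[Fe³⁺]^2 = 163.
E = E° − (RT/nF) ln Q = 0.91 − (8.314×288)/(2×96500) × (5.093) = 0.910 − 0.063 = 0.847 V.

0.847 V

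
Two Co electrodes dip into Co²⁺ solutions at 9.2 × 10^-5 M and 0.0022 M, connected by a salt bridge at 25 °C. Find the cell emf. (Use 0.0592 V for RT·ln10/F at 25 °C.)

0.041 V

Both half-cells are Co²⁺/Co, so E°_cell = 0. The concentrated side is the cathode; the cell reaction moves Co²⁺ from high to low concentration with n = 2.
Q = [Co²⁺]_dilute/[Co²⁺]_conc = 9.2 × 10^-5/0.0022 = 0.0418.
E = 0 − (0.0592/2) log Q = −(0.0592/2)(-1.379) = 0.0408 V.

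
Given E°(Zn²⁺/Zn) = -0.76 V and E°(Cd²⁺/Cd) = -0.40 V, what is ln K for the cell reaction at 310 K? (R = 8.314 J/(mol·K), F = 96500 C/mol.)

E°_cell = -0.40 − (-0.76) = 0.36 V, with n = 2 electrons transferred.
At equilibrium E = 0, so the Nernst equation gives ln K = nFE°/RT = (2)(96500)(0.36)/((8.314)(310)) = 26.96.

ln K = 27.0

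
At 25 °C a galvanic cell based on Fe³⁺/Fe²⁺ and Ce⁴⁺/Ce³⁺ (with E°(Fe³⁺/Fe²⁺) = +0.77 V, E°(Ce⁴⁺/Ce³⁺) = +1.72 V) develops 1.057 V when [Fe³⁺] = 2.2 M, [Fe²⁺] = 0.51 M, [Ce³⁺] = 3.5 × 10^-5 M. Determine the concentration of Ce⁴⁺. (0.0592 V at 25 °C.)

From the Nernst equation, log Q = n(E° − E)/0.0592 = 1(0.95 − 1.057)/0.0592 = -1.807, so Q = 0.0156.
With Q = [Fe³⁺]·[Ce³⁺]/([Fe²⁺]·[Ce⁴⁺]) and the known concentrations, [Ce⁴⁺] in the denominator gives [Ce⁴⁺] = 0.0097 M.

0.0097 M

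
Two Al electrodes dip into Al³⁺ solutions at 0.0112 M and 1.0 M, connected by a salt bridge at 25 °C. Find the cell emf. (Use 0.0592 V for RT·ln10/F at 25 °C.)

Both half-cells are Al³⁺/Al, so E°_cell = 0. The concentrated side is the cathode; the cell reaction moves Al³⁺ from high to low concentration with n = 3.
Q = [Al³⁺]_dilute/[Al³⁺]_conc = 0.0112/1.0 = 0.0112.
E = 0 − (0.0592/3) log Q = −(0.0592/3)(-1.951) = 0.0385 V.

0.038 V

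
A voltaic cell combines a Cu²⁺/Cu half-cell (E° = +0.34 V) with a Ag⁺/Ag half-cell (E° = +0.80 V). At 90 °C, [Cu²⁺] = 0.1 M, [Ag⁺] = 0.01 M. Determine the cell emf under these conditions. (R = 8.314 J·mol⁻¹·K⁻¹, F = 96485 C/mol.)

The Ag⁺/Ag couple has the higher reduction potential and acts as the cathode, so E°_cell = +0.80 − (+0.34) = 0.46 V.
Balancing electrons gives n = 2; the reaction quotient is Q = [Cu²⁺]/[Ag⁺]^2 = 1000.
E = E° − (RT/nF) ln Q = 0.46 − (8.314×363)/(2×96485) × (6.908) = 0.460 − 0.108 = 0.352 V.

0.352 V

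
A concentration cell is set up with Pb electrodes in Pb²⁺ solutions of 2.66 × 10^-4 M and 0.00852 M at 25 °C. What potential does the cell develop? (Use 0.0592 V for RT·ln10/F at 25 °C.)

Both half-cells are Pb²⁺/Pb, so E°_cell = 0. The concentrated side is the cathode; the cell reaction moves Pb²⁺ from high to low concentration with n = 2.
Q = [Pb²⁺]_dilute/[Pb²⁺]_conc = 2.66 × 10^-4/0.00852 = 0.0312.
E = 0 − (0.0592/2) log Q = −(0.0592/2)(-1.506) = 0.0446 V.

0.045 V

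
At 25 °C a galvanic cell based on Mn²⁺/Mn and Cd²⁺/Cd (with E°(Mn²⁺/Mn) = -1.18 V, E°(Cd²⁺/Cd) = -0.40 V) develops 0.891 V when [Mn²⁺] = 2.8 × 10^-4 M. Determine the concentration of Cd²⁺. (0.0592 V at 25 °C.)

From the Nernst equation, log Q = n(E° − E)/0.0592 = 2(0.78 − 0.891)/0.0592 = -3.750, so Q = 1.78 × 10^-4.
With Q = [Mn²⁺]/[Cd²⁺] and the known concentrations, [Cd²⁺] in the denominator gives [Cd²⁺] = 1.6 M.

1.6 M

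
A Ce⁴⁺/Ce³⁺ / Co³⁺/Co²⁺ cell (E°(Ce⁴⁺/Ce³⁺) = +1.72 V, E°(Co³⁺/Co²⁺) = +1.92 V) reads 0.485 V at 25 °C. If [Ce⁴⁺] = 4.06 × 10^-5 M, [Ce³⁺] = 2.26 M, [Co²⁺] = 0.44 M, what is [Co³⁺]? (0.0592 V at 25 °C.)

From the Nernst equation, log Q = n(E° − E)/0.0592 = 1(0.20 − 0.485)/0.0592 = -4.814, so Q = 1.53 × 10^-5.
With Q = [Ce⁴⁺]·[Co²⁺]/([Ce³⁺]·[Co³⁺]) and the known concentrations, [Co³⁺] in the denominator gives [Co³⁺] = 0.52 M.

0.52 M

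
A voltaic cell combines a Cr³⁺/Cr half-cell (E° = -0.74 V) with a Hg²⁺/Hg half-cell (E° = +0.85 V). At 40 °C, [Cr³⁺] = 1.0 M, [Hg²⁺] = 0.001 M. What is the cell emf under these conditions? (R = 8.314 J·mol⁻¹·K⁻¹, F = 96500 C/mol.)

1.50 V

The Hg²⁺/Hg couple has the higher reduction potential and acts as the cathode, so E°_cell = +0.85 − (-0.74) = 1.59 V.
Balancing electrons gives n = 6; the reaction quotient is Q = [Cr³⁺]^2/[Hg²⁺]^3 = 1 × 10^9.
E = E° − (RT/nF) ln Q = 1.59 − (8.314×313)/(6×96500) × (20.723) = 1.590 − 0.093 = 1.497 V.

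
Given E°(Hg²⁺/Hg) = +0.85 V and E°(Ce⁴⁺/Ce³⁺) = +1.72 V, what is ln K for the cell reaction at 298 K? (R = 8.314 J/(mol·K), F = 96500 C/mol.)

E°_cell = +1.72 − (+0.85) = 0.87 V, with n = 2 electrons transferred.
At equilibrium E = 0, so the Nernst equation gives ln K = nFE°/RT = (2)(96500)(0.87)/((8.314)(298)) = 67.77.

ln K = 67.8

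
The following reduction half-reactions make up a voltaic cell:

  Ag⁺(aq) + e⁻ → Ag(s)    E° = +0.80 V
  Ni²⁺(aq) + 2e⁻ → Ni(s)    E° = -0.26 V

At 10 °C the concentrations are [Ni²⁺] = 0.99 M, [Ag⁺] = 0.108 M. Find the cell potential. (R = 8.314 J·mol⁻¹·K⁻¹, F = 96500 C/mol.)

1.01 V

The Ag⁺/Ag couple has the higher reduction potential and acts as the cathode, so E°_cell = +0.80 − (-0.26) = 1.06 V.
Balancing electrons gives n = 2; the reaction quotient is Q = [Ni²⁺]/[Ag⁺]^2 = 84.9.
E = E° − (RT/nF) ln Q = 1.06 − (8.314×283)/(2×96500) × (4.441) = 1.060 − 0.054 = 1.006 V.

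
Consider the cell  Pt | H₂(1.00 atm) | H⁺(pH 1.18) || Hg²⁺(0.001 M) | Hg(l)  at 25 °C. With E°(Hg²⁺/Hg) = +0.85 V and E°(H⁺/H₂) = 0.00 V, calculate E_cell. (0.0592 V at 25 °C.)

The Hg²⁺/Hg couple is the cathode, so E°_cell = 0.85 V; n = 2.
[H⁺] = 10^(−1.18) = 0.066 M, and Q = [H⁺]^2 / ([Hg²⁺]·P(H₂)) = 4.37.
E = E° − (0.0592/2) log Q = 0.85 − (0.0592/2)(0.640) = 0.831 V.

0.83 V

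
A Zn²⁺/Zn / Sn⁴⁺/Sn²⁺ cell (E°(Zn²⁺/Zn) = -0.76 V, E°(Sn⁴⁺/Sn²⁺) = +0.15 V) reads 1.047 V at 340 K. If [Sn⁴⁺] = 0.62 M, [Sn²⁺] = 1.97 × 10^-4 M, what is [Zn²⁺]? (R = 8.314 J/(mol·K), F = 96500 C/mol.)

From the Nernst equation, ln Q = nF(E° − E)/RT = 2×96500×(0.91 − 1.047)/(8.314×340) = -9.354, so Q = 8.66 × 10^-5.
With Q = [Zn²⁺]·[Sn²⁺]/[Sn⁴⁺] and the known concentrations, [Zn²⁺] in the numerator gives [Zn²⁺] = 0.27 M.

0.27 M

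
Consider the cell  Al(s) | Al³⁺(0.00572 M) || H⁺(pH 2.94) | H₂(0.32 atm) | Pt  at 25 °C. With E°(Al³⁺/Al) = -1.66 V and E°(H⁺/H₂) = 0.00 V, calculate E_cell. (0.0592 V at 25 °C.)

1.54 V

The hydrogen couple is the cathode, so E°_cell = 1.66 V; n = 6.
[H⁺] = 10^(−2.94) = 0.0011 M, and Q = [Al³⁺]^2·P(H₂)^3 / [H⁺]^6 = 4.68 × 10^11.
E = E° − (0.0592/6) log Q = 1.66 − (0.0592/6)(11.670) = 1.545 V.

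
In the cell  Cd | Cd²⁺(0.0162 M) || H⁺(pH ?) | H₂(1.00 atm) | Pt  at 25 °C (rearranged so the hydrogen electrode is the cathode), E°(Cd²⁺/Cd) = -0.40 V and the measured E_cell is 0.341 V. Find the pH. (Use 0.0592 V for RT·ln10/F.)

pH = 1.89

E°_cell = 0.40 V and n = 2.
log Q = n(E° − E)/0.0592 = 2×(0.40 − 0.341)/0.0592 = 1.993.
With Q = [Cd²⁺]·P(H₂) / [H⁺]^2, solving for [H⁺] gives log[H⁺] = -1.892, so pH = 1.89.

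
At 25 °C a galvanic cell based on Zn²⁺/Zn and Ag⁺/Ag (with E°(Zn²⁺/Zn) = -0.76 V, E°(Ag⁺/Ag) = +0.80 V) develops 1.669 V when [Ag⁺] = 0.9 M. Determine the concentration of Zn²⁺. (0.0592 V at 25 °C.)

1.7 × 10^-4 M

From the Nernst equation, log Q = n(E° − E)/0.0592 = 2(1.56 − 1.669)/0.0592 = -3.682, so Q = 2.08 × 10^-4.
With Q = [Zn²⁺]/[Ag⁺]^2 and the known concentrations, [Zn²⁺] in the numerator gives [Zn²⁺] = 1.7 × 10^-4 M.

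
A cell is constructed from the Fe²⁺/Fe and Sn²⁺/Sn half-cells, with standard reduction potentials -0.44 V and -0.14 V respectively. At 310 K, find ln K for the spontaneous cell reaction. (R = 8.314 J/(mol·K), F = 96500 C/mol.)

E°_cell = -0.14 − (-0.44) = 0.30 V, with n = 2 electrons transferred.
At equilibrium E = 0, so the Nernst equation gives ln K = nFE°/RT = (2)(96500)(0.30)/((8.314)(310)) = 22.47.

ln K = 22.5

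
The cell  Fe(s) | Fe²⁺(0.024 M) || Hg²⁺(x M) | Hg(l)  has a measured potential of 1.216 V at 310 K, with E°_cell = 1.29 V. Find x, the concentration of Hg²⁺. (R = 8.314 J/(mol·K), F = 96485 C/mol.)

9.4 × 10^-5 M

From the Nernst equation, ln Q = nF(E° − E)/RT = 2×96485×(1.29 − 1.216)/(8.314×310) = 5.541, so Q = 255.
With Q = [Fe²⁺]/[Hg²⁺] and the known concentrations, [Hg²⁺] in the denominator gives [Hg²⁺] = 9.4 × 10^-5 M.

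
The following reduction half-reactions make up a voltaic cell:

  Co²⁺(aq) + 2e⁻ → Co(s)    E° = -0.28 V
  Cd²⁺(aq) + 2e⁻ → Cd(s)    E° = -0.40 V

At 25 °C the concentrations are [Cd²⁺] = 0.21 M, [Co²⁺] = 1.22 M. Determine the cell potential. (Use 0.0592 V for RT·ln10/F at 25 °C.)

0.143 V

The Co²⁺/Co couple has the higher reduction potential and acts as the cathode, so E°_cell = -0.28 − (-0.40) = 0.12 V.
Balancing electrons gives n = 2; the reaction quotient is Q = [Cd²⁺]/[Co²⁺] = 0.172.
At 25 °C, E = E° − (0.0592/n) log Q = 0.12 − (0.0592/2)(-0.764) = 0.120 + 0.023 = 0.143 V.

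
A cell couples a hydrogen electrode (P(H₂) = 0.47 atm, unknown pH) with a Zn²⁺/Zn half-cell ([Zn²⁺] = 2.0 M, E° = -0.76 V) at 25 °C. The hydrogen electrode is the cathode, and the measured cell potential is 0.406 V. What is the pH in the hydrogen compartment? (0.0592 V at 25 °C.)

E°_cell = 0.76 V and n = 2.
log Q = n(E° − E)/0.0592 = 2×(0.76 − 0.406)/0.0592 = 11.959.
With Q = [Zn²⁺]·P(H₂) / [H⁺]^2, solving for [H⁺] gives log[H⁺] = -5.993, so pH = 5.99.

pH = 5.99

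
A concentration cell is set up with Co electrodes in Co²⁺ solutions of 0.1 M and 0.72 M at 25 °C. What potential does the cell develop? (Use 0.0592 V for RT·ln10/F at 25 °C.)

0.025 V

Both half-cells are Co²⁺/Co, so E°_cell = 0. The concentrated side is the cathode; the cell reaction moves Co²⁺ from high to low concentration with n = 2.
Q = [Co²⁺]_dilute/[Co²⁺]_conc = 0.1/0.72 = 0.139.
E = 0 − (0.0592/2) log Q = −(0.0592/2)(-0.857) = 0.0254 V.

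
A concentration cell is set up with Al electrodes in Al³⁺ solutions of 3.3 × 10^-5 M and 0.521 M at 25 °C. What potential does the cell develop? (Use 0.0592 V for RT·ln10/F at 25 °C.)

Both half-cells are Al³⁺/Al, so E°_cell = 0. The concentrated side is the cathode; the cell reaction moves Al³⁺ from high to low concentration with n = 3.
Q = [Al³⁺]_dilute/[Al³⁺]_conc = 3.3 × 10^-5/0.521 = 6.33 × 10^-5.
E = 0 − (0.0592/3) log Q = −(0.0592/3)(-4.198) = 0.0828 V.

0.083 V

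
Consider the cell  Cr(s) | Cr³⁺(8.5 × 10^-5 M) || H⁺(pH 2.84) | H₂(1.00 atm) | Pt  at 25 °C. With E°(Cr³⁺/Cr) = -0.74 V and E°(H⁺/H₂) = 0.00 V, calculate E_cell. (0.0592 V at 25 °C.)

The hydrogen couple is the cathode, so E°_cell = 0.74 V; n = 6.
[H⁺] = 10^(−2.84) = 0.0014 M, and Q = [Cr³⁺]^2·P(H₂)^3 / [H⁺]^6 = 7.92 × 10^8.
E = E° − (0.0592/6) log Q = 0.74 − (0.0592/6)(8.899) = 0.652 V.

0.65 V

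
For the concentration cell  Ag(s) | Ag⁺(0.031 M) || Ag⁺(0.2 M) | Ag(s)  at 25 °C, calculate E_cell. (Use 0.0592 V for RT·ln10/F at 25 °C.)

0.048 V

Both half-cells are Ag⁺/Ag, so E°_cell = 0. The concentrated side is the cathode; the cell reaction moves Ag⁺ from high to low concentration with n = 1.
Q = [Ag⁺]_dilute/[Ag⁺]_conc = 0.031/0.2 = 0.155.
E = 0 − (0.0592/1) log Q = −(0.0592/1)(-0.810) = 0.0480 V.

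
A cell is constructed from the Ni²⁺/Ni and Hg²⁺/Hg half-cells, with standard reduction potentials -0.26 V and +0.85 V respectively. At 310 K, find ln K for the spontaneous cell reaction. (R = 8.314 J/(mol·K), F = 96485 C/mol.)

ln K = 83.1

E°_cell = +0.85 − (-0.26) = 1.11 V, with n = 2 electrons transferred.
At equilibrium E = 0, so the Nernst equation gives ln K = nFE°/RT = (2)(96485)(1.11)/((8.314)(310)) = 83.11.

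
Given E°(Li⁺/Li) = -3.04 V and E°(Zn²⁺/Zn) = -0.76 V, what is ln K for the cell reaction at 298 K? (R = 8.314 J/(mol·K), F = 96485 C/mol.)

ln K = 177.6

E°_cell = -0.76 − (-3.04) = 2.28 V, with n = 2 electrons transferred.
At equilibrium E = 0, so the Nernst equation gives ln K = nFE°/RT = (2)(96485)(2.28)/((8.314)(298)) = 177.58.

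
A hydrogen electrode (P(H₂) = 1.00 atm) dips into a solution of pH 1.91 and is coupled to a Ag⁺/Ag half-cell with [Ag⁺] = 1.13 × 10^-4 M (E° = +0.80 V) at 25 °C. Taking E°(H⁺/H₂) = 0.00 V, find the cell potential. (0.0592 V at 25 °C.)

0.68 V

The Ag⁺/Ag couple is the cathode, so E°_cell = 0.80 V; n = 2.
[H⁺] = 10^(−1.91) = 0.012 M, and Q = [H⁺]^2 / ([Ag⁺]^2·P(H₂)) = 1.19 × 10^4.
E = E° − (0.0592/2) log Q = 0.80 − (0.0592/2)(4.074) = 0.679 V.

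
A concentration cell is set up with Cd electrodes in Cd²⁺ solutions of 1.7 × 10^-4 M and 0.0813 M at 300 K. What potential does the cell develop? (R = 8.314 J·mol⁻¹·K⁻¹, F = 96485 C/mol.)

0.080 V

Both half-cells are Cd²⁺/Cd, so E°_cell = 0. The concentrated side is the cathode; the cell reaction moves Cd²⁺ from high to low concentration with n = 2.
Q = [Cd²⁺]_dilute/[Cd²⁺]_conc = 1.7 × 10^-4/0.0813 = 0.00209.
E = 0 − (RT/nF) ln Q = −((8.314×300)/(2×96485))(-6.170) = 0.0797 V.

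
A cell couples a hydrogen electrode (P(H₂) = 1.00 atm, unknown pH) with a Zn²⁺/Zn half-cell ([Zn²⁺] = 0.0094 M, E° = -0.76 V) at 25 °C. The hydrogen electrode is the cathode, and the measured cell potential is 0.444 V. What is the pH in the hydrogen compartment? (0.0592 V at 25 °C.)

E°_cell = 0.76 V and n = 2.
log Q = n(E° − E)/0.0592 = 2×(0.76 − 0.444)/0.0592 = 10.676.
With Q = [Zn²⁺]·P(H₂) / [H⁺]^2, solving for [H⁺] gives log[H⁺] = -6.351, so pH = 6.35.

pH = 6.35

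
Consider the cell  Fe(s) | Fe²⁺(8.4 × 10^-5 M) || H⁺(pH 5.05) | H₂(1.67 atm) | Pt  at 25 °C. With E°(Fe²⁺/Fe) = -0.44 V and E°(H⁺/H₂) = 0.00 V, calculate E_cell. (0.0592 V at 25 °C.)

0.26 V

The hydrogen couple is the cathode, so E°_cell = 0.44 V; n = 2.
[H⁺] = 10^(−5.05) = 8.9 × 10^-6 M, and Q = [Fe²⁺]·P(H₂) / [H⁺]^2 = 1.77 × 10^6.
E = E° − (0.0592/2) log Q = 0.44 − (0.0592/2)(6.247) = 0.255 V.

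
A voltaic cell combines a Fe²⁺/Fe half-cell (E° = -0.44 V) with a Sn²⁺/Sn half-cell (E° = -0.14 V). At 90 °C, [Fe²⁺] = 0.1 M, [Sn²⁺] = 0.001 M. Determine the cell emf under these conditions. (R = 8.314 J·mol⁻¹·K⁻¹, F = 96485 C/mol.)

0.228 V

The Sn²⁺/Sn couple has the higher reduction potential and acts as the cathode, so E°_cell = -0.14 − (-0.44) = 0.30 V.
Balancing electrons gives n = 2; the reaction quotient is Q = [Fe²⁺]/[Sn²⁺] = 100.
E = E° − (RT/nF) ln Q = 0.30 − (8.314×363)/(2×96485) × (4.605) = 0.300 − 0.072 = 0.228 V.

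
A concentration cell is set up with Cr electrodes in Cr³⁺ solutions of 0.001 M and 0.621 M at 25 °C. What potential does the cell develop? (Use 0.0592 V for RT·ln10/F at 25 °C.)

Both half-cells are Cr³⁺/Cr, so E°_cell = 0. The concentrated side is the cathode; the cell reaction moves Cr³⁺ from high to low concentration with n = 3.
Q = [Cr³⁺]_dilute/[Cr³⁺]_conc = 0.001/0.621 = 0.00161.
E = 0 − (0.0592/3) log Q = −(0.0592/3)(-2.793) = 0.0551 V.

0.055 V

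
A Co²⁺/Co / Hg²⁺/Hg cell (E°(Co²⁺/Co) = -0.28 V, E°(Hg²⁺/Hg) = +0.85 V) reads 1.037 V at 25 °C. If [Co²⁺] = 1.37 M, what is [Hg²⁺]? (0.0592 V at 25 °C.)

9.9 × 10^-4 M

From the Nernst equation, log Q = n(E° − E)/0.0592 = 2(1.13 − 1.037)/0.0592 = 3.142, so Q = 1390.
With Q = [Co²⁺]/[Hg²⁺] and the known concentrations, [Hg²⁺] in the denominator gives [Hg²⁺] = 9.9 × 10^-4 M.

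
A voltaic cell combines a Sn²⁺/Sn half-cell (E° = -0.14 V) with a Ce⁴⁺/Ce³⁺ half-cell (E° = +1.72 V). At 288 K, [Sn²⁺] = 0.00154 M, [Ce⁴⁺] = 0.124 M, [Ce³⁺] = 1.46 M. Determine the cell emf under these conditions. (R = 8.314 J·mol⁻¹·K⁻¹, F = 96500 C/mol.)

1.88 V

The Ce⁴⁺/Ce³⁺ couple has the higher reduction potential and acts as the cathode, so E°_cell = +1.72 − (-0.14) = 1.86 V.
Balancing electrons gives n = 2; the reaction quotient is Q = [Sn²⁺]·[Ce³⁺]^2/[Ce⁴⁺]^2 = 0.213.
E = E° − (RT/nF) ln Q = 1.86 − (8.314×288)/(2×96500) × (-1.544) = 1.860 + 0.019 = 1.879 V.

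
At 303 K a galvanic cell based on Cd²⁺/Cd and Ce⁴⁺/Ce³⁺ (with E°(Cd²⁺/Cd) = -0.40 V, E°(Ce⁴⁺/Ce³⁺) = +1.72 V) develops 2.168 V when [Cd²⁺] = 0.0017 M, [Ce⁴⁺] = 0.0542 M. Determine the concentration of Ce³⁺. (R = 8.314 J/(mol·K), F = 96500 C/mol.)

0.21 M

From the Nernst equation, ln Q = nF(E° − E)/RT = 2×96500×(2.12 − 2.168)/(8.314×303) = -3.677, so Q = 0.0253.
With Q = [Cd²⁺]·[Ce³⁺]^2/[Ce⁴⁺]^2 and the known concentrations, [Ce³⁺]^2 in the numerator gives [Ce³⁺] = 0.21 M.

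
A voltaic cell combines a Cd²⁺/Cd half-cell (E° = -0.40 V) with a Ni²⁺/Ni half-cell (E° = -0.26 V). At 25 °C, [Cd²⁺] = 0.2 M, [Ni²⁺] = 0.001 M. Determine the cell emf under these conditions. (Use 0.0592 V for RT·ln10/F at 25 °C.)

0.072 V

The Ni²⁺/Ni couple has the higher reduction potential and acts as the cathode, so E°_cell = -0.26 − (-0.40) = 0.14 V.
Balancing electrons gives n = 2; the reaction quotient is Q = [Cd²⁺]/[Ni²⁺] = 200.
At 25 °C, E = E° − (0.0592/n) log Q = 0.14 − (0.0592/2)(2.301) = 0.140 − 0.068 = 0.072 V.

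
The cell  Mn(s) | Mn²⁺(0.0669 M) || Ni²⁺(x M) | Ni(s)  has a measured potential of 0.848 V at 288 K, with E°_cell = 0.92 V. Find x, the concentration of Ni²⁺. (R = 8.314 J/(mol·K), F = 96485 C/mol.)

From the Nernst equation, ln Q = nF(E° − E)/RT = 2×96485×(0.92 − 0.848)/(8.314×288) = 5.803, so Q = 331.
With Q = [Mn²⁺]/[Ni²⁺] and the known concentrations, [Ni²⁺] in the denominator gives [Ni²⁺] = 2 × 10^-4 M.

2 × 10^-4 M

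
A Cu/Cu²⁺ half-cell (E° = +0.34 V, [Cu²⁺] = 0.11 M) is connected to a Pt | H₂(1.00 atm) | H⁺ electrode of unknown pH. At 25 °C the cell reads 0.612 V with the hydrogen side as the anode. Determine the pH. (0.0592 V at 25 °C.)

pH = 5.07

E°_cell = 0.34 V and n = 2.
log Q = n(E° − E)/0.0592 = 2×(0.34 − 0.612)/0.0592 = -9.189.
With Q = [H⁺]^2 / ([Cu²⁺]·P(H₂)), solving for [H⁺] gives log[H⁺] = -5.074, so pH = 5.07.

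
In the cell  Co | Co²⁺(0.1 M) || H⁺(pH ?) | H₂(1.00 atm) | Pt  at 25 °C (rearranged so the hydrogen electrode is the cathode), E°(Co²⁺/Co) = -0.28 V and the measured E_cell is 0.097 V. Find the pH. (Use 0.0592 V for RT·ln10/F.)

E°_cell = 0.28 V and n = 2.
log Q = n(E° − E)/0.0592 = 2×(0.28 − 0.097)/0.0592 = 6.182.
With Q = [Co²⁺]·P(H₂) / [H⁺]^2, solving for [H⁺] gives log[H⁺] = -3.591, so pH = 3.59.

pH = 3.59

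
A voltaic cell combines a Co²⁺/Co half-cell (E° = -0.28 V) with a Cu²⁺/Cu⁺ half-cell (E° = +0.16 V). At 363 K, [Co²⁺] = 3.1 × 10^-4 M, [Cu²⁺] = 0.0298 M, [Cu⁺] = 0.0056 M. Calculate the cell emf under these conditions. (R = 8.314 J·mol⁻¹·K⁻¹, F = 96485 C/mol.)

The Cu²⁺/Cu⁺ couple has the higher reduction potential and acts as the cathode, so E°_cell = +0.16 − (-0.28) = 0.44 V.
Balancing electrons gives n = 2; the reaction quotient is Q = [Co²⁺]·[Cu⁺]^2/[Cu²⁺]^2 = 1.09 × 10^-5.
E = E° − (RT/nF) ln Q = 0.44 − (8.314×363)/(2×96485) × (-11.422) = 0.440 + 0.179 = 0.619 V.

0.619 V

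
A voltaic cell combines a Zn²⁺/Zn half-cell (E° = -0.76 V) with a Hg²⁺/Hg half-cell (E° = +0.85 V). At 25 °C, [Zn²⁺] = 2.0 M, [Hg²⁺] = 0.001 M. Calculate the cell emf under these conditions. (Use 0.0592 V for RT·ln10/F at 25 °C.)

The Hg²⁺/Hg couple has the higher reduction potential and acts as the cathode, so E°_cell = +0.85 − (-0.76) = 1.61 V.
Balancing electrons gives n = 2; the reaction quotient is Q = [Zn²⁺]/[Hg²⁺] = 2000.
At 25 °C, E = E° − (0.0592/n) log Q = 1.61 − (0.0592/2)(3.301) = 1.610 − 0.098 = 1.512 V.

1.51 V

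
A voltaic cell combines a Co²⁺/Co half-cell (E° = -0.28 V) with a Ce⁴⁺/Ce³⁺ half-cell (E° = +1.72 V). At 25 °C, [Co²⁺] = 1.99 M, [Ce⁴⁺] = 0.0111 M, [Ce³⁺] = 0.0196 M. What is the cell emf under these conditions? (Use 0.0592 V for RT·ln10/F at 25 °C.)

The Ce⁴⁺/Ce³⁺ couple has the higher reduction potential and acts as the cathode, so E°_cell = +1.72 − (-0.28) = 2.00 V.
Balancing electrons gives n = 2; the reaction quotient is Q = [Co²⁺]·[Ce³⁺]^2/[Ce⁴⁺]^2 = 6.20.
At 25 °C, E = E° − (0.0592/n) log Q = 2.00 − (0.0592/2)(0.793) = 2.000 − 0.023 = 1.977 V.

1.98 V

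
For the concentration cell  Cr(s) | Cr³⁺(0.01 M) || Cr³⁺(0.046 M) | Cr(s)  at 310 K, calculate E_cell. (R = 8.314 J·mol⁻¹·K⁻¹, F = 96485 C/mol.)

Both half-cells are Cr³⁺/Cr, so E°_cell = 0. The concentrated side is the cathode; the cell reaction moves Cr³⁺ from high to low concentration with n = 3.
Q = [Cr³⁺]_dilute/[Cr³⁺]_conc = 0.01/0.046 = 0.217.
E = 0 − (RT/nF) ln Q = −((8.314×310)/(3×96485))(-1.526) = 0.0136 V.

0.014 V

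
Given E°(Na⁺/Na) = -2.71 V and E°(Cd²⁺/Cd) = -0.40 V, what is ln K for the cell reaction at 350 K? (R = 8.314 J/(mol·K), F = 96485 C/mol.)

ln K = 153.2

E°_cell = -0.40 − (-2.71) = 2.31 V, with n = 2 electrons transferred.
At equilibrium E = 0, so the Nernst equation gives ln K = nFE°/RT = (2)(96485)(2.31)/((8.314)(350)) = 153.19.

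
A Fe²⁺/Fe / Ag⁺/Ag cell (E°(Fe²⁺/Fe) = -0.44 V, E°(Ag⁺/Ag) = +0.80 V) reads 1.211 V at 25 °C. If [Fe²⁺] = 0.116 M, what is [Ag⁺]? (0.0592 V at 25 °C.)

0.11 M

From the Nernst equation, log Q = n(E° − E)/0.0592 = 2(1.24 − 1.211)/0.0592 = 0.980, so Q = 9.54.
With Q = [Fe²⁺]/[Ag⁺]^2 and the known concentrations, [Ag⁺]^2 in the denominator gives [Ag⁺] = 0.11 M.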